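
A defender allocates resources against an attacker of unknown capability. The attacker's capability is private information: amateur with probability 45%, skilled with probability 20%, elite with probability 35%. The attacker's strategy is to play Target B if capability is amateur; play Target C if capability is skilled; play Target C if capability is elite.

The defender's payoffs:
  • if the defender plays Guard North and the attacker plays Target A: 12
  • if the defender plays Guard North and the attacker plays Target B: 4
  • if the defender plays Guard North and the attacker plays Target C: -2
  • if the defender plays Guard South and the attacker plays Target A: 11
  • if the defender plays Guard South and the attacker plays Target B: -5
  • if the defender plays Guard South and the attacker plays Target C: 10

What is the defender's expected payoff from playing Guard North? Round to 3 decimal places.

Take the expectation over the attacker's capability, weighting each type's action by its prior probability.
E[Guard North] = 0.45·4 + 0.2·(-2) + 0.35·(-2) = 1.8 + (-0.4) + (-0.7) = 0.7

0.700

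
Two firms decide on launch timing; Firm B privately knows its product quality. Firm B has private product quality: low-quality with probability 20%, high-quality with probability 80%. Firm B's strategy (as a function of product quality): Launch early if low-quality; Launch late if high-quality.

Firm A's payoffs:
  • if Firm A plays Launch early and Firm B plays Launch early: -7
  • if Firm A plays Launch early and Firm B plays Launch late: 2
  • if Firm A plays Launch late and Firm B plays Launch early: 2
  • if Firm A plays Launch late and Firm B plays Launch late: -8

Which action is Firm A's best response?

Launch early

Compute Firm A's expected payoff for each action, taking the expectation over Firm B's type.
E[Launch early] = 0.2·(-7) + 0.8·(2) = 0.2
E[Launch late] = 0.2·(2) + 0.8·(-8) = -6
Best response: Launch early (0.2 is the largest).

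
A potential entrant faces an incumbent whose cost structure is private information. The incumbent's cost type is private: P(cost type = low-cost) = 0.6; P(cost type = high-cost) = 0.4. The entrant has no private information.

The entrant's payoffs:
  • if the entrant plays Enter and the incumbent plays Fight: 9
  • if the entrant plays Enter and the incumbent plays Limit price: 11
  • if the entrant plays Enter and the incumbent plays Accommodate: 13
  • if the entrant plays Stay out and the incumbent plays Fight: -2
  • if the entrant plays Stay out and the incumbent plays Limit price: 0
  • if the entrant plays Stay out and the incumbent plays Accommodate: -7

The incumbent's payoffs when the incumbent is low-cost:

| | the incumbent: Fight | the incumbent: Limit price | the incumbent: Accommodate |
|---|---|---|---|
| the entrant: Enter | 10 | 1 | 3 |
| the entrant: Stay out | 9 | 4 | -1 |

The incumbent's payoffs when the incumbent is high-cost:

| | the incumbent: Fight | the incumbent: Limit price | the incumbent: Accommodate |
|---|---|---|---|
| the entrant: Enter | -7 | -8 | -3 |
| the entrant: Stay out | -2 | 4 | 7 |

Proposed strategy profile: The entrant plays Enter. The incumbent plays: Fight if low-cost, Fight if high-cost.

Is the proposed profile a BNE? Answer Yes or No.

No

A profile is a BNE iff every type of every player is best-responding given beliefs about the other side.
The entrant plays Enter: E[Enter] = 0.6·(9) + 0.4·(9) = 9; E[Stay out] = -2. Best-responding. ✓
The incumbent (cost type low-cost), facing Enter: Fight gives 10, Limit price gives 1, Accommodate gives 3. Proposed Fight is best. ✓
The incumbent (cost type high-cost), facing Enter: Fight gives -7, Limit price gives -8, Accommodate gives -3. Proposed Fight is not best — profitable deviation exists. ✗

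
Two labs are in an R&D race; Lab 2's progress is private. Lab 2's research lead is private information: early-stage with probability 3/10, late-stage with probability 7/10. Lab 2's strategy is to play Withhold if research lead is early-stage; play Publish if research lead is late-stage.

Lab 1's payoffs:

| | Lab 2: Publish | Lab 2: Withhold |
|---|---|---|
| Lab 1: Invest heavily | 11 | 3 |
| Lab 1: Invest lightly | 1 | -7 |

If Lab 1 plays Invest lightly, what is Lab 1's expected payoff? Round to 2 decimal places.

-1.40

Take the expectation over Lab 2's research lead, weighting each type's action by its prior probability.
E[Invest lightly] = 3/10·(-7) + 7/10·1 = (-21/10) + 7/10 = -7/5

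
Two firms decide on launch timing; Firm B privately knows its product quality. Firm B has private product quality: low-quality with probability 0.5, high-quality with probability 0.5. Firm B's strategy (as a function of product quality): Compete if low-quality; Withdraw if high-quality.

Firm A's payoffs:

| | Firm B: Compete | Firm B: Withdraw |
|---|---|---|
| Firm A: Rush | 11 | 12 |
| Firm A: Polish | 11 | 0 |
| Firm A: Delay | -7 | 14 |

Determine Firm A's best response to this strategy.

Rush

E[Rush] = 0.5·(11) + 0.5·(12) = 11.5
E[Polish] = 0.5·(11) + 0.5·(0) = 5.5
E[Delay] = 0.5·(-7) + 0.5·(14) = 3.5
Best response: Rush (11.5 is the largest).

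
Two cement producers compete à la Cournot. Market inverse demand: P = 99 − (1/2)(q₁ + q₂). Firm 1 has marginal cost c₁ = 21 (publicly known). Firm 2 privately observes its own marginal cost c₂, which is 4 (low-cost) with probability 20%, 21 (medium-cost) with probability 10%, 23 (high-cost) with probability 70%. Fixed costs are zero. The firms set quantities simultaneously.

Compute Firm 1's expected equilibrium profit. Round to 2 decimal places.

Type-c best response for Firm 2: q₂(c) = (99 − c) − q₁/2.
Firm 1 maximizes expected profit; its first-order condition is 99 − q₁ − (1/2)E[q₂] − 21 = 0.
Substituting E[q₂] and solving: E[c₂] = 19, so q₁ = (99 − 2·21 + 19)/(3/2) = 50.6667.
E[P] = 99 − (1/2)·(q₁ + E[q₂]) = 46.3333; Firm 1's expected profit = (E[P] − 21)·q₁ = (46.3333 − 21)·50.6667 = 1283.56.

1283.56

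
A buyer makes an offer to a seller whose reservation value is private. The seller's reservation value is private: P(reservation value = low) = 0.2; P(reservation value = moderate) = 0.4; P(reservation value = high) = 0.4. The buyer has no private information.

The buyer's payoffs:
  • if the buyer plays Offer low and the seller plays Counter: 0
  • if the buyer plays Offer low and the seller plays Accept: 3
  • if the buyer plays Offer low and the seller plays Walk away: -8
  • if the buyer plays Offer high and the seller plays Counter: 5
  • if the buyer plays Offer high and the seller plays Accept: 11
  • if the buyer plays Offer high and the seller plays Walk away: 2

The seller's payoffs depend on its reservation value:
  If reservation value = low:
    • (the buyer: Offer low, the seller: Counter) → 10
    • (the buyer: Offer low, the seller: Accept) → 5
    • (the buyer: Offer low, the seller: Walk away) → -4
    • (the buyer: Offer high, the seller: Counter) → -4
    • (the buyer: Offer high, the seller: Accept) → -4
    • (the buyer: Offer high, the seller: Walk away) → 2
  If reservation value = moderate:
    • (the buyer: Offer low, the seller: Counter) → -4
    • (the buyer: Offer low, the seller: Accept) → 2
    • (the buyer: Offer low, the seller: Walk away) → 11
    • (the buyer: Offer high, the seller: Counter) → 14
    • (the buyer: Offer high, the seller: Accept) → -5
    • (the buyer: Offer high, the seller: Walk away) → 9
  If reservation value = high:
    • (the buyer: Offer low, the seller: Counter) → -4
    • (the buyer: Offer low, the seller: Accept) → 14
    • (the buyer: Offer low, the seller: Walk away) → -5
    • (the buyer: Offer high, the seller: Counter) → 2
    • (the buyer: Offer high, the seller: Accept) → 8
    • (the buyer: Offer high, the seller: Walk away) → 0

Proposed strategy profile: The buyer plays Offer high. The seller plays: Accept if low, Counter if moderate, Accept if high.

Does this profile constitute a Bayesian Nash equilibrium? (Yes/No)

The buyer plays Offer high: E[Offer high] = 0.2·(11) + 0.4·(5) + 0.4·(11) = 8.6; E[Offer low] = 1.8. Best-responding. ✓
The seller (reservation value low), facing Offer high: Counter gives -4, Accept gives -4, Walk away gives 2. Proposed Accept is not best — profitable deviation exists. ✗
The seller (reservation value moderate), facing Offer high: Counter gives 14, Accept gives -5, Walk away gives 9. Proposed Counter is best. ✓
The seller (reservation value high), facing Offer high: Counter gives 2, Accept gives 8, Walk away gives 0. Proposed Accept is best. ✓

No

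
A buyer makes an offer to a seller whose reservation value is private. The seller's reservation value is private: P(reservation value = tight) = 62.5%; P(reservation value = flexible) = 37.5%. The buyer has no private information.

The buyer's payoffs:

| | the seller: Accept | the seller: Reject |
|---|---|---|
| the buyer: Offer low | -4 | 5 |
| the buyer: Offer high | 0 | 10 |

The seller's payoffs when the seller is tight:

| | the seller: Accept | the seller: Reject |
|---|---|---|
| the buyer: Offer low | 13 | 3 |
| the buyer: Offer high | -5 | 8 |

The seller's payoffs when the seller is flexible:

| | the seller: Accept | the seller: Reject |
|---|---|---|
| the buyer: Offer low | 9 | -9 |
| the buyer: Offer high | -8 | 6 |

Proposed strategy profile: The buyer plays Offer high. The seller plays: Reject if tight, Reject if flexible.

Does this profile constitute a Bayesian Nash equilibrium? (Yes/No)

Yes

The buyer plays Offer high: E[Offer high] = 0.625·(10) + 0.375·(10) = 10; E[Offer low] = 5. Best-responding. ✓
The seller (reservation value tight), facing Offer high: Accept gives -5, Reject gives 8. Proposed Reject is best. ✓
The seller (reservation value flexible), facing Offer high: Accept gives -8, Reject gives 6. Proposed Reject is best. ✓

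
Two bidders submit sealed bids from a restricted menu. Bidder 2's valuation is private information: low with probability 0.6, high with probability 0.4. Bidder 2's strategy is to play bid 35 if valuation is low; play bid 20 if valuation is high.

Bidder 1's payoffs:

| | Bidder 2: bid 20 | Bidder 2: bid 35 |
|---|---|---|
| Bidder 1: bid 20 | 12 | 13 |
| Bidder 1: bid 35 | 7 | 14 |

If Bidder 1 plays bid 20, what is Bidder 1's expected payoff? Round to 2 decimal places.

12.60

E[bid 20] = 0.6·13 + 0.4·12 = 7.8 + 4.8 = 12.6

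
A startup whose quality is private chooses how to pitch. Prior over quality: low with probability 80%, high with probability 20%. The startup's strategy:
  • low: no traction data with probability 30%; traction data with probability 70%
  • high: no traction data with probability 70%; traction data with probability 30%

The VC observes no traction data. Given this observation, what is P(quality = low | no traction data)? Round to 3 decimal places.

0.632

P(no traction data) = 0.8·0.3 + 0.2·0.7 = 0.38
P(low | no traction data) = (0.8·0.3) / 0.38 = 0.24 / 0.38 = 0.631579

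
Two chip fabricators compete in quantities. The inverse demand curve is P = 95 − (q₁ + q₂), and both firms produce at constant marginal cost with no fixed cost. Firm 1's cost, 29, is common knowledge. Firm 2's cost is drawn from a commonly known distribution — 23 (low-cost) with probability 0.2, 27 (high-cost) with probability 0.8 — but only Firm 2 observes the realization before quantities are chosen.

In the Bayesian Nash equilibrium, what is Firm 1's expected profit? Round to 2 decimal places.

Firm 2 with cost c maximizes (95 − (q₁+q₂) − c)·q₂, giving q₂(c) = (95 − c − q₁)/2.
E[c₂] = 0.2·23 + 0.8·27 = 26.2
Firm 1's FOC against E[q₂] yields q₁ = (95 − 2·29 + E[c₂])/3 = (95 − 58 + 26.2)/3 = 21.0667.
E[P] = 95 − (q₁ + E[q₂]) = 50.0667; Firm 1's expected profit = (E[P] − 29)·q₁ = (50.0667 − 29)·21.0667 = 443.804.

443.80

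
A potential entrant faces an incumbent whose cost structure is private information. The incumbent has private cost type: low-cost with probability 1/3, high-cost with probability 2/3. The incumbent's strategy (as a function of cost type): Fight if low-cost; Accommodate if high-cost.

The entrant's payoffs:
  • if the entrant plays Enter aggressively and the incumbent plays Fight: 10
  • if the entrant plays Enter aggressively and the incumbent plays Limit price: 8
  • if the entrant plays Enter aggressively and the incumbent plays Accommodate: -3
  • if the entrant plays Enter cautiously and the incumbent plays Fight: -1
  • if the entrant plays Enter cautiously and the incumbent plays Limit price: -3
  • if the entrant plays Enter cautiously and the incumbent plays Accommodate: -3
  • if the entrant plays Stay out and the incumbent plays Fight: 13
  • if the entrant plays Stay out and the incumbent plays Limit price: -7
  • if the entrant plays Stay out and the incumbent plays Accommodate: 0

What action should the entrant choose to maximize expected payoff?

E[Enter aggressively] = 1/3·(10) + 2/3·(-3) = 4/3
E[Enter cautiously] = 1/3·(-1) + 2/3·(-3) = -7/3
E[Stay out] = 1/3·(13) + 2/3·(0) = 13/3
Best response: Stay out (13/3 is the largest).

Stay out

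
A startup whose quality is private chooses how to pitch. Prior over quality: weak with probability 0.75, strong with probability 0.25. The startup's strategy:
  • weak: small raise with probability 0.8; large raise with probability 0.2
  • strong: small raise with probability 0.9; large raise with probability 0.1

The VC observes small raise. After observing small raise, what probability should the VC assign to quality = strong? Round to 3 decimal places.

P(small raise) = 0.75·0.8 + 0.25·0.9 = 0.825
P(strong | small raise) = (0.25·0.9) / 0.825 = 0.225 / 0.825 = 0.272727

0.273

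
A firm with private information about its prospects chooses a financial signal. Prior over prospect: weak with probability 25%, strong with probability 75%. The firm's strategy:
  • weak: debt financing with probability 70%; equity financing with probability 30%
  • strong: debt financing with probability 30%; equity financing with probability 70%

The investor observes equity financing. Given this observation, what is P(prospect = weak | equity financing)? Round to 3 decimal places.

P(equity financing) = 0.25·0.3 + 0.75·0.7 = 0.6
P(weak | equity financing) = (0.25·0.3) / 0.6 = 0.075 / 0.6 = 0.125

0.125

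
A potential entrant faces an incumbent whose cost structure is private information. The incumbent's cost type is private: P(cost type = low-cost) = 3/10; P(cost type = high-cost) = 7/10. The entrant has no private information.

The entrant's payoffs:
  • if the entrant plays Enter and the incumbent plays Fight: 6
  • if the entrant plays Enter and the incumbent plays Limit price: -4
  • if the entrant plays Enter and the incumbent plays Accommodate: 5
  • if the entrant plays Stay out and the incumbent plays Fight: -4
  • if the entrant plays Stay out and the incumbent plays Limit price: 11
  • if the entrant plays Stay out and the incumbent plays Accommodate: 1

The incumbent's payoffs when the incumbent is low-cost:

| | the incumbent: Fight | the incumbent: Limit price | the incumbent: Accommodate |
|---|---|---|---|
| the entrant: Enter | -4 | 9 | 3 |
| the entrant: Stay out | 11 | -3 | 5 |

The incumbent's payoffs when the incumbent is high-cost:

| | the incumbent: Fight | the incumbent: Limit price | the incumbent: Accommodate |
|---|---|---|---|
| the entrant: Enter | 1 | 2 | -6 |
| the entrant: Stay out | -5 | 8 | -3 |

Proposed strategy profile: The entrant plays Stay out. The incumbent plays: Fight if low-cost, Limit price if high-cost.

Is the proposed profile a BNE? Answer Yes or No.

Yes

A profile is a BNE iff every type of every player is best-responding given beliefs about the other side.
The entrant plays Stay out: E[Stay out] = 3/10·(-4) + 7/10·(11) = 13/2; E[Enter] = -1. Best-responding. ✓
The incumbent (cost type low-cost), facing Stay out: Fight gives 11, Limit price gives -3, Accommodate gives 5. Proposed Fight is best. ✓
The incumbent (cost type high-cost), facing Stay out: Fight gives -5, Limit price gives 8, Accommodate gives -3. Proposed Limit price is best. ✓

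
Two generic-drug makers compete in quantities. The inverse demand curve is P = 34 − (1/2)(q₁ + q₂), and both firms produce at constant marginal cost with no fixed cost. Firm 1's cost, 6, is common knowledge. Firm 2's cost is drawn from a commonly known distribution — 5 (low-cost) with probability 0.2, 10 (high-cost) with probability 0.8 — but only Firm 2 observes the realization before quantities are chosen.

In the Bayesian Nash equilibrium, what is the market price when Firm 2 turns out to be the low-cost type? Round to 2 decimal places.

Firm 2 with cost c maximizes (34 − (1/2)(q₁+q₂) − c)·q₂, giving q₂(c) = (34 − c − (1/2)q₁).
E[c₂] = 0.2·5 + 0.8·10 = 9
Firm 1's FOC against E[q₂] yields q₁ = (34 − 2·6 + E[c₂])/(3/2) = (34 − 12 + 9)/(3/2) = 20.6667.
q₂(low-cost) = 18.6667, so P = 34 − (1/2)·(20.6667 + 18.6667) = 14.3333.

14.33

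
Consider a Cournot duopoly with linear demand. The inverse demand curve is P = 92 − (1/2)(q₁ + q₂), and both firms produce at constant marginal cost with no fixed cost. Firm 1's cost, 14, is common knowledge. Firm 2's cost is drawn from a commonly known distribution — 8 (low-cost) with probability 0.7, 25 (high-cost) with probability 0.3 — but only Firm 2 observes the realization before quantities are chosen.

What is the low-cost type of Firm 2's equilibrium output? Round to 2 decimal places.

Each type of Firm 2 best-responds to q₁; Firm 1 best-responds to the expected q₂ over Firm 2's types.
Firm 2 with cost c maximizes (92 − (1/2)(q₁+q₂) − c)·q₂, giving q₂(c) = (92 − c − (1/2)q₁).
E[c₂] = 0.7·8 + 0.3·25 = 13.1
Firm 1's FOC against E[q₂] yields q₁ = (92 − 2·14 + E[c₂])/(3/2) = (92 − 28 + 13.1)/(3/2) = 51.4.
q₂(low-cost) = (92 − 8 − (1/2)·51.4) = 58.3.

58.30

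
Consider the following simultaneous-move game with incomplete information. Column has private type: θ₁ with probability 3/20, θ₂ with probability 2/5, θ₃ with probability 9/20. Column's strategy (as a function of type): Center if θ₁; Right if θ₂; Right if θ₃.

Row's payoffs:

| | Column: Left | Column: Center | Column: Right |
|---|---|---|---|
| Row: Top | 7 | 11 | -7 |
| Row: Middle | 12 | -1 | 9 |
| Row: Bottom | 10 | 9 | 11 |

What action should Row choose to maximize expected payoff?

Bottom

E[Top] = 3/20·(11) + 2/5·(-7) + 9/20·(-7) = -43/10
E[Middle] = 3/20·(-1) + 2/5·(9) + 9/20·(9) = 15/2
E[Bottom] = 3/20·(9) + 2/5·(11) + 9/20·(11) = 107/10
Best response: Bottom (107/10 is the largest).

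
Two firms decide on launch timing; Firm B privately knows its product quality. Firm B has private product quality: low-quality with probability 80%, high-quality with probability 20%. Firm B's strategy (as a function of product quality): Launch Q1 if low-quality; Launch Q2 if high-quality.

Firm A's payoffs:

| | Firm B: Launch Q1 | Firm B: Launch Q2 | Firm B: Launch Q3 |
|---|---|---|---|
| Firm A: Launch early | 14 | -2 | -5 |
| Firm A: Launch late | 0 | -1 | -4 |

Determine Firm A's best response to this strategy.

Launch early

E[Launch early] = 0.8·(14) + 0.2·(-2) = 10.8
E[Launch late] = 0.8·(0) + 0.2·(-1) = -0.2
Best response: Launch early (10.8 is the largest).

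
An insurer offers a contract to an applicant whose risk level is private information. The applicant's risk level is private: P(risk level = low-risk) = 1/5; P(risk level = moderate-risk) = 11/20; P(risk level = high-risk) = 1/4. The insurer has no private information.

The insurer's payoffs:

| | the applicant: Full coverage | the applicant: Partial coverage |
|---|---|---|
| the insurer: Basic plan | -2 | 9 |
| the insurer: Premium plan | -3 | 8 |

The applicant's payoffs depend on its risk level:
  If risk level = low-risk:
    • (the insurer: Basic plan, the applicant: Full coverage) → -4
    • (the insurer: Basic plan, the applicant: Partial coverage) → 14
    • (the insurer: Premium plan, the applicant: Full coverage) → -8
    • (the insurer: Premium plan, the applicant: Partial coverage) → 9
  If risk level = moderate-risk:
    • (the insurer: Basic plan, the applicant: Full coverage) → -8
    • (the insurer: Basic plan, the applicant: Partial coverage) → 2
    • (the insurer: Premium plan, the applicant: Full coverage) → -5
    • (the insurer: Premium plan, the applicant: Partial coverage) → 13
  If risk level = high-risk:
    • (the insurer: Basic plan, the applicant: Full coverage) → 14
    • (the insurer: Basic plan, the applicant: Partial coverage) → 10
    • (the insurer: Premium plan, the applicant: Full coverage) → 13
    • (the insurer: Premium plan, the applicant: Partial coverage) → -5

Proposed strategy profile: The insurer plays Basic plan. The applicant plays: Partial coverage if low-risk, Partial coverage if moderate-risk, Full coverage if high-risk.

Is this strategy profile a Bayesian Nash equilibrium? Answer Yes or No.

Yes

The insurer plays Basic plan: E[Basic plan] = 1/5·(9) + 11/20·(9) + 1/4·(-2) = 25/4; E[Premium plan] = 21/4. Best-responding. ✓
The applicant (risk level low-risk), facing Basic plan: Full coverage gives -4, Partial coverage gives 14. Proposed Partial coverage is best. ✓
The applicant (risk level moderate-risk), facing Basic plan: Full coverage gives -8, Partial coverage gives 2. Proposed Partial coverage is best. ✓
The applicant (risk level high-risk), facing Basic plan: Full coverage gives 14, Partial coverage gives 10. Proposed Full coverage is best. ✓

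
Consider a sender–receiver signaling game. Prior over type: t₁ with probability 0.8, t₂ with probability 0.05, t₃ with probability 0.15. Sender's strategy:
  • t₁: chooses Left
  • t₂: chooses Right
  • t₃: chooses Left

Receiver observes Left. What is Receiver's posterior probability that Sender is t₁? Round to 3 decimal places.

0.842

P(Left) = 0.8·1 + 0.05·0 + 0.15·1 = 0.95
P(t₁ | Left) = (0.8·1) / 0.95 = 0.8 / 0.95 = 0.842105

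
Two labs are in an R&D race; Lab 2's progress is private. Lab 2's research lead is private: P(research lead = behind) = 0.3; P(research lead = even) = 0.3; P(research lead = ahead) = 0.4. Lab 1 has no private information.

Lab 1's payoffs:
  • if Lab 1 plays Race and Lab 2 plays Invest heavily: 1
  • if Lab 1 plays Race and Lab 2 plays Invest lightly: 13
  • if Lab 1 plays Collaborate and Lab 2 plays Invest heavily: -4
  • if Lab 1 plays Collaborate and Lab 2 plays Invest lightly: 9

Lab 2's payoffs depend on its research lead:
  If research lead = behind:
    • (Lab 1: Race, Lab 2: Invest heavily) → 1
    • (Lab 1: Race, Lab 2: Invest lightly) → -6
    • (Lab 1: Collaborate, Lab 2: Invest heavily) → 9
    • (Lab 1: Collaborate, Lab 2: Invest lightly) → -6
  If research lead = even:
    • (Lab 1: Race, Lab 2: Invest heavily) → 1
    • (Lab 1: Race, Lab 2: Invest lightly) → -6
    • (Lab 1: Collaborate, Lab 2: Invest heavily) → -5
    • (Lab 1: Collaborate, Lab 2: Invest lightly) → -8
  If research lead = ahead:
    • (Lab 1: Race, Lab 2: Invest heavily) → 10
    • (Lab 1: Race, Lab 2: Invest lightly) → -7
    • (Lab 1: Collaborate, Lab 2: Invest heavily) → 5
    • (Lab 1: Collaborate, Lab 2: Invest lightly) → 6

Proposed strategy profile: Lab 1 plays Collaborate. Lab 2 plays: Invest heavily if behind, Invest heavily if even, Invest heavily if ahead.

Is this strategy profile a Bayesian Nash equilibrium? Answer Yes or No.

A profile is a BNE iff every type of every player is best-responding given beliefs about the other side.
Lab 1 plays Collaborate: E[Collaborate] = 0.3·(-4) + 0.3·(-4) + 0.4·(-4) = -4; E[Race] = 1. Not best-responding. ✗
Lab 2 (research lead behind), facing Collaborate: Invest heavily gives 9, Invest lightly gives -6. Proposed Invest heavily is best. ✓
Lab 2 (research lead even), facing Collaborate: Invest heavily gives -5, Invest lightly gives -8. Proposed Invest heavily is best. ✓
Lab 2 (research lead ahead), facing Collaborate: Invest heavily gives 5, Invest lightly gives 6. Proposed Invest heavily is not best — profitable deviation exists. ✗

No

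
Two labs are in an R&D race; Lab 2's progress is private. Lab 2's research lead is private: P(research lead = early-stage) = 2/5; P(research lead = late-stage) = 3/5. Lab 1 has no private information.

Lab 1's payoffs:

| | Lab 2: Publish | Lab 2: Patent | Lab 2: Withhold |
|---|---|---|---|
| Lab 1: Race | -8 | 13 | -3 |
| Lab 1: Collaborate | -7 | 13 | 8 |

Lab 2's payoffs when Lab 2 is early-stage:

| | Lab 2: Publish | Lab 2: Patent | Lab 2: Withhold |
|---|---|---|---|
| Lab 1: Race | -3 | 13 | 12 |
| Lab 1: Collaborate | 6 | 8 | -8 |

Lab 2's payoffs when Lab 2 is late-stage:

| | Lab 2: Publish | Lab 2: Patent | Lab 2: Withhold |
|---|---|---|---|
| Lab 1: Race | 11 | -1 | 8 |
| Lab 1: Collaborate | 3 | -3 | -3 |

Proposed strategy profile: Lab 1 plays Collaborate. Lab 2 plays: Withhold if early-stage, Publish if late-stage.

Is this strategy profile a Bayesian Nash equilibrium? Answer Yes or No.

No

A profile is a BNE iff every type of every player is best-responding given beliefs about the other side.
Lab 1 plays Collaborate: E[Collaborate] = 2/5·(8) + 3/5·(-7) = -1; E[Race] = -6. Best-responding. ✓
Lab 2 (research lead early-stage), facing Collaborate: Publish gives 6, Patent gives 8, Withhold gives -8. Proposed Withhold is not best — profitable deviation exists. ✗
Lab 2 (research lead late-stage), facing Collaborate: Publish gives 3, Patent gives -3, Withhold gives -3. Proposed Publish is best. ✓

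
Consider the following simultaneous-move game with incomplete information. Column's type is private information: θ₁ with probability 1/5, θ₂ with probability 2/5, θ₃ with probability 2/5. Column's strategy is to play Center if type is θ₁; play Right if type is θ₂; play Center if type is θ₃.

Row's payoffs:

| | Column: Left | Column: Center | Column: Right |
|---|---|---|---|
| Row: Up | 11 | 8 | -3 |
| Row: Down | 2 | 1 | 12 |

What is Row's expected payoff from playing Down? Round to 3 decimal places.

5.400

E[Down] = 1/5·1 + 2/5·12 + 2/5·1 = 1/5 + 24/5 + 2/5 = 27/5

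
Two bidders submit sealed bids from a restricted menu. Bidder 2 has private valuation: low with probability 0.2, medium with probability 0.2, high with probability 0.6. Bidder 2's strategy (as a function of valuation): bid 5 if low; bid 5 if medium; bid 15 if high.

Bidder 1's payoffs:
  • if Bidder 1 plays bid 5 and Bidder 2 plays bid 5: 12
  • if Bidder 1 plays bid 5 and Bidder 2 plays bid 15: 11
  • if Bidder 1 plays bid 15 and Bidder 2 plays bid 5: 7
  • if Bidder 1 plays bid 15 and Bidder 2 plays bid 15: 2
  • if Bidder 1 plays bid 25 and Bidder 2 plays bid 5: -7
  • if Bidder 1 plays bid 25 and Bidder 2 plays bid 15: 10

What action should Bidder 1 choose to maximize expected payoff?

bid 5

Compute Bidder 1's expected payoff for each action, taking the expectation over Bidder 2's type.
E[bid 5] = 0.2·(12) + 0.2·(12) + 0.6·(11) = 11.4
E[bid 15] = 0.2·(7) + 0.2·(7) + 0.6·(2) = 4
E[bid 25] = 0.2·(-7) + 0.2·(-7) + 0.6·(10) = 3.2
Best response: bid 5 (11.4 is the largest).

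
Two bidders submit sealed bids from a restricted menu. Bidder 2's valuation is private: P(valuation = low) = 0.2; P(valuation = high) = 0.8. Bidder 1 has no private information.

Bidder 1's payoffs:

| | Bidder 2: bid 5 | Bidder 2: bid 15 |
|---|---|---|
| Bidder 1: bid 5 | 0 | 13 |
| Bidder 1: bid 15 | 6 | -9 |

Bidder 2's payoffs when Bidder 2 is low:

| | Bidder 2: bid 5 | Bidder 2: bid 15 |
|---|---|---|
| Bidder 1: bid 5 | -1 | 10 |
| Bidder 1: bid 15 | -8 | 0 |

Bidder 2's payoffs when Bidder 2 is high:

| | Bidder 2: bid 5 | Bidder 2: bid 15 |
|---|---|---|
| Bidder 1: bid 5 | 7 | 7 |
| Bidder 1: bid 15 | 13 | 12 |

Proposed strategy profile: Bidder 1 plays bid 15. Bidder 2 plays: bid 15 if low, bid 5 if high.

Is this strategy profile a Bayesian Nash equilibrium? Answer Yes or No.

A profile is a BNE iff every type of every player is best-responding given beliefs about the other side.
Bidder 1 plays bid 15: E[bid 15] = 0.2·(-9) + 0.8·(6) = 3; E[bid 5] = 2.6. Best-responding. ✓
Bidder 2 (valuation low), facing bid 15: bid 5 gives -8, bid 15 gives 0. Proposed bid 15 is best. ✓
Bidder 2 (valuation high), facing bid 15: bid 5 gives 13, bid 15 gives 12. Proposed bid 5 is best. ✓

Yes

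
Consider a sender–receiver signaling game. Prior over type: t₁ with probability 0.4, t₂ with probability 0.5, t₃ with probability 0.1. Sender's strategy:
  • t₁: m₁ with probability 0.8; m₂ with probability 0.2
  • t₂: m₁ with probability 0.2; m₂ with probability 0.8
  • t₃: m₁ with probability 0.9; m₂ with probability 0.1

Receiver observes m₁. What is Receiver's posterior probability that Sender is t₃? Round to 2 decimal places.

P(m₁) = 0.4·0.8 + 0.5·0.2 + 0.1·0.9 = 0.51
P(t₃ | m₁) = (0.1·0.9) / 0.51 = 0.09 / 0.51 = 0.176471

0.18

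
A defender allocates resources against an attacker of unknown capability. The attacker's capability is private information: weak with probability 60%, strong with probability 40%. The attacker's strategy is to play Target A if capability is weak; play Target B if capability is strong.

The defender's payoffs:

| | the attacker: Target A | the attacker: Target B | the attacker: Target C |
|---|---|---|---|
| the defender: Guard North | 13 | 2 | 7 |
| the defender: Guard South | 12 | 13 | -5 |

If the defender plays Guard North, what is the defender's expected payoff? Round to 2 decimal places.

E[Guard North] = 0.6·13 + 0.4·2 = 7.8 + 0.8 = 8.6

8.60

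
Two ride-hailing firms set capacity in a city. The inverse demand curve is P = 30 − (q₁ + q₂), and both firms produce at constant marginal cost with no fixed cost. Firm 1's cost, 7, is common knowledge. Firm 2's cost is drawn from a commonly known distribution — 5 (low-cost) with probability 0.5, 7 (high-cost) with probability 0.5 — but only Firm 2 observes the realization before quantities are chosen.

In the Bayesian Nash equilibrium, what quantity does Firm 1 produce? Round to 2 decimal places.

Firm 2 with cost c maximizes (30 − (q₁+q₂) − c)·q₂, giving q₂(c) = (30 − c − q₁)/2.
E[c₂] = 0.5·5 + 0.5·7 = 6
Firm 1's FOC against E[q₂] yields q₁ = (30 − 2·7 + E[c₂])/3 = (30 − 14 + 6)/3 = 7.33333.

7.33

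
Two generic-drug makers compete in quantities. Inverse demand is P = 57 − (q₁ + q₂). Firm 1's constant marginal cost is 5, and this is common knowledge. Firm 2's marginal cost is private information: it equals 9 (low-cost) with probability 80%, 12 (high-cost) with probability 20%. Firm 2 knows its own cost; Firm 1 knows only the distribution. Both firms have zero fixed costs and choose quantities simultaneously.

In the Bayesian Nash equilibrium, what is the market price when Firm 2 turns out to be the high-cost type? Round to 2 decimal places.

25.07

Each type of Firm 2 best-responds to q₁; Firm 1 best-responds to the expected q₂ over Firm 2's types.
Firm 2 with cost c maximizes (57 − (q₁+q₂) − c)·q₂, giving q₂(c) = (57 − c − q₁)/2.
E[c₂] = 0.8·9 + 0.2·12 = 9.6
Firm 1's FOC against E[q₂] yields q₁ = (57 − 2·5 + E[c₂])/3 = (57 − 10 + 9.6)/3 = 18.8667.
q₂(high-cost) = 13.0667, so P = 57 − (18.8667 + 13.0667) = 25.0667.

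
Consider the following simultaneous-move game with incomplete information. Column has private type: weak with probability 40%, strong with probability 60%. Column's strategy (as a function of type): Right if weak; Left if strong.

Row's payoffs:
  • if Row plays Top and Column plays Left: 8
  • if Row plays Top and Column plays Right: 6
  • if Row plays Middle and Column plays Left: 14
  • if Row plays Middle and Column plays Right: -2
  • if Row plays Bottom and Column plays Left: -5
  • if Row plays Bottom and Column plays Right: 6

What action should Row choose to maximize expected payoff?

Middle

E[Top] = 0.4·(6) + 0.6·(8) = 7.2
E[Middle] = 0.4·(-2) + 0.6·(14) = 7.6
E[Bottom] = 0.4·(6) + 0.6·(-5) = -0.6
Best response: Middle (7.6 is the largest).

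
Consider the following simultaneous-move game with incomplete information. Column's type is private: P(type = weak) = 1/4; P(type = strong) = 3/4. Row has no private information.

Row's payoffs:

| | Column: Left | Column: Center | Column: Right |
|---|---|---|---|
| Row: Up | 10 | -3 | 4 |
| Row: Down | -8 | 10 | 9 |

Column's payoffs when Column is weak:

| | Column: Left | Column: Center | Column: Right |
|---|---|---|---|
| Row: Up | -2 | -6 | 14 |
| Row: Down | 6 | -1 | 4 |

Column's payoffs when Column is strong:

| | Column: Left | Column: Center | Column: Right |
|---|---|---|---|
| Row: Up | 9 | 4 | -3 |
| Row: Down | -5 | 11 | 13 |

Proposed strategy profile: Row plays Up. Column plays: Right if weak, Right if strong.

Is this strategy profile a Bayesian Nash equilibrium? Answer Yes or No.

No

Row plays Up: E[Up] = 1/4·(4) + 3/4·(4) = 4; E[Down] = 9. Not best-responding. ✗
Column (type weak), facing Up: Left gives -2, Center gives -6, Right gives 14. Proposed Right is best. ✓
Column (type strong), facing Up: Left gives 9, Center gives 4, Right gives -3. Proposed Right is not best — profitable deviation exists. ✗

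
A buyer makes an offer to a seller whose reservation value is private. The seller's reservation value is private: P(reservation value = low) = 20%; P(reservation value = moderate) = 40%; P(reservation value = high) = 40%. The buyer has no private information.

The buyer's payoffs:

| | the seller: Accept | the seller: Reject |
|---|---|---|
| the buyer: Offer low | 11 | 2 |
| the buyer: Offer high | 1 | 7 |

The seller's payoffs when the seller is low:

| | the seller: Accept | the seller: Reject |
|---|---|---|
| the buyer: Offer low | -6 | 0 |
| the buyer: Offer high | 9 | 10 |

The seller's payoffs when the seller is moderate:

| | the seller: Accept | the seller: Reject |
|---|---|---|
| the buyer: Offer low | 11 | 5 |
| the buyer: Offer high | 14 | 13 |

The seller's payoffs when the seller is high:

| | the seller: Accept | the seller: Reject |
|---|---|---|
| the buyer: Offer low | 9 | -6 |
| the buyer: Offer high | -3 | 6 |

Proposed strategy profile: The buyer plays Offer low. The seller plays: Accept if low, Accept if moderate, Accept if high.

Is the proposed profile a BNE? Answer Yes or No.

The buyer plays Offer low: E[Offer low] = 0.2·(11) + 0.4·(11) + 0.4·(11) = 11; E[Offer high] = 1. Best-responding. ✓
The seller (reservation value low), facing Offer low: Accept gives -6, Reject gives 0. Proposed Accept is not best — profitable deviation exists. ✗
The seller (reservation value moderate), facing Offer low: Accept gives 11, Reject gives 5. Proposed Accept is best. ✓
The seller (reservation value high), facing Offer low: Accept gives 9, Reject gives -6. Proposed Accept is best. ✓

No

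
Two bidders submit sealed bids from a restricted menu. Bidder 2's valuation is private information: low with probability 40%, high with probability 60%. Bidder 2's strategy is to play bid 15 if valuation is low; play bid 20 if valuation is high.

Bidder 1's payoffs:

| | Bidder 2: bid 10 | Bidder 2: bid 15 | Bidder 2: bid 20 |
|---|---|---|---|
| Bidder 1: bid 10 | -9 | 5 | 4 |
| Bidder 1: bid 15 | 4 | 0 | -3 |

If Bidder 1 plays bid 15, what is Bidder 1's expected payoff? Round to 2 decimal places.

E[bid 15] = 0.4·0 + 0.6·(-3) = 0 + (-1.8) = -1.8

-1.80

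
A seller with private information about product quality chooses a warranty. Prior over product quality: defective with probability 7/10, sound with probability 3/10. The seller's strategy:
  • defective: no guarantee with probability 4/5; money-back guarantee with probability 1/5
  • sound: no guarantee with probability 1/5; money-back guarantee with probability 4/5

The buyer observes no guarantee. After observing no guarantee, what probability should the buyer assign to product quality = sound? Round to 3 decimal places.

P(no guarantee) = (7/10)·(4/5) + (3/10)·(1/5) = 31/50
P(sound | no guarantee) = ((3/10)·(1/5)) / (31/50) = (3/50) / (31/50) = 3/31

0.097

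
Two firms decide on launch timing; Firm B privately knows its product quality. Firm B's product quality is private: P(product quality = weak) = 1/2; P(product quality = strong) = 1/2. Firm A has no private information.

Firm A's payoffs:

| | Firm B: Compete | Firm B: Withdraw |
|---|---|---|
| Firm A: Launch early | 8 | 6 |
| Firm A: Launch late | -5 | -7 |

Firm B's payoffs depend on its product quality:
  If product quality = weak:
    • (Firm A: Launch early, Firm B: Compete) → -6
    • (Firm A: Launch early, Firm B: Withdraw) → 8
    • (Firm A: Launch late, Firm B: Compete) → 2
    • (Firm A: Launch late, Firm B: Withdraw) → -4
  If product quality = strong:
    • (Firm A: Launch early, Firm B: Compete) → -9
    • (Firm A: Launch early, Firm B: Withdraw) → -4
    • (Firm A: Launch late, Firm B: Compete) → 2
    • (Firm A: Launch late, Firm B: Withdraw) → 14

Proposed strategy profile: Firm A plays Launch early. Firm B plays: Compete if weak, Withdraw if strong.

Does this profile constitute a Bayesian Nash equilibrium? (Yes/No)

No

Firm A plays Launch early: E[Launch early] = 1/2·(8) + 1/2·(6) = 7; E[Launch late] = -6. Best-responding. ✓
Firm B (product quality weak), facing Launch early: Compete gives -6, Withdraw gives 8. Proposed Compete is not best — profitable deviation exists. ✗
Firm B (product quality strong), facing Launch early: Compete gives -9, Withdraw gives -4. Proposed Withdraw is best. ✓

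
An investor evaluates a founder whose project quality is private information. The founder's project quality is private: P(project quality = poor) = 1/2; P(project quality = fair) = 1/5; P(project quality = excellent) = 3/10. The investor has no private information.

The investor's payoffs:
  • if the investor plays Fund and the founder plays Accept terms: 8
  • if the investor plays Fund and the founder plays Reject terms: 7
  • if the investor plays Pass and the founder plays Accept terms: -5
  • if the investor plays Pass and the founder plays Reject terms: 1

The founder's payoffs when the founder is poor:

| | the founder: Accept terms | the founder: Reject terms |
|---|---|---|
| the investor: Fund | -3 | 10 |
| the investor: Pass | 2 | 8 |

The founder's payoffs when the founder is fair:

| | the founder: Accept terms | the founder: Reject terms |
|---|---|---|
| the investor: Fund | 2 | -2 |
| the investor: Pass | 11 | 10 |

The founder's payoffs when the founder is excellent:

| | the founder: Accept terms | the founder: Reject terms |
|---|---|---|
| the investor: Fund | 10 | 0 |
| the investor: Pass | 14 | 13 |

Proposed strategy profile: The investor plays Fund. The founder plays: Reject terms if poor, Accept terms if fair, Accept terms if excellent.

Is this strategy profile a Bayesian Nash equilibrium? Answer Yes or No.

Yes

A profile is a BNE iff every type of every player is best-responding given beliefs about the other side.
The investor plays Fund: E[Fund] = 1/2·(7) + 1/5·(8) + 3/10·(8) = 15/2; E[Pass] = -2. Best-responding. ✓
The founder (project quality poor), facing Fund: Accept terms gives -3, Reject terms gives 10. Proposed Reject terms is best. ✓
The founder (project quality fair), facing Fund: Accept terms gives 2, Reject terms gives -2. Proposed Accept terms is best. ✓
The founder (project quality excellent), facing Fund: Accept terms gives 10, Reject terms gives 0. Proposed Accept terms is best. ✓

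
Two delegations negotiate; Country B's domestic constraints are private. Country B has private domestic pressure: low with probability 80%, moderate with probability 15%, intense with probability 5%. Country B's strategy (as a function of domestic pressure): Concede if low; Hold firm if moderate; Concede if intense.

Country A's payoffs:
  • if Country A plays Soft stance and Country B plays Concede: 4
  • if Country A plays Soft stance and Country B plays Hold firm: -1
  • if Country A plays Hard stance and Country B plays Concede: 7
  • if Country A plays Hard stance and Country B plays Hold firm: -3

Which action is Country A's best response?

Compute Country A's expected payoff for each action, taking the expectation over Country B's type.
E[Soft stance] = 0.8·(4) + 0.15·(-1) + 0.05·(4) = 3.25
E[Hard stance] = 0.8·(7) + 0.15·(-3) + 0.05·(7) = 5.5
Best response: Hard stance (5.5 is the largest).

Hard stance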